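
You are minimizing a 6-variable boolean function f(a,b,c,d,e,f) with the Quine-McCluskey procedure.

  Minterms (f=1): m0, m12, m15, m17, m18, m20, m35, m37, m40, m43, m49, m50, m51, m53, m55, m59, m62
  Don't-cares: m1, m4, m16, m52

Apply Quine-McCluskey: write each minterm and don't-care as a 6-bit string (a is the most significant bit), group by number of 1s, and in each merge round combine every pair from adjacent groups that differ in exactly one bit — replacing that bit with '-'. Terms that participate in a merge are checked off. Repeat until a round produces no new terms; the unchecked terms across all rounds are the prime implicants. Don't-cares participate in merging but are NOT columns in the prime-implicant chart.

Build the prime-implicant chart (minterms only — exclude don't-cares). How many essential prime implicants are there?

[col 0] 000000*, 000001*, 000100*, 001100*, 001111, 010000*, 010001*, 010010*, 010100*, 100011*, 100101*, 101000, 101011*, 110001*, 110010*, 110011*, 110100*, 110101*, 110111*, 111011*, 111110
[col 1] -10001, -10010, -10100, 0-0000*, 0-0001*, 0-0100*, 00-100, 000-00*, 00000-*, 010-00*, 0100-0, 01000-*, 1-0011*, 1-0101, 1-1011*, 10-011*, 11-011*, 110-01*, 110-11*, 1100-1*, 11001-, 1101-1*, 11010-
[col 2] 0-0-00, 0-000-, 1--011, 110--1
Prime implicants: -10001, -10010, -10100, 0-0-00, 0-000-, 00-100, 001111, 0100-0, 1--011, 1-0101, 101000, 110--1, 11001-, 11010-, 111110
PI chart (minterm → PIs covering it):
  0 | 0-0-00,0-000-
  12 | 00-100  (sole → essential)
  15 | 001111  (sole → essential)
  17 | -10001,0-000-
  18 | -10010,0100-0
  20 | -10100,0-0-00
  35 | 1--011  (sole → essential)
  37 | 1-0101  (sole → essential)
  40 | 101000  (sole → essential)
  43 | 1--011  (sole → essential)
  49 | -10001,110--1
  50 | -10010,11001-
  51 | 1--011,110--1,11001-
  53 | 1-0101,110--1,11010-
  55 | 110--1  (sole → essential)
  59 | 1--011  (sole → essential)
  62 | 111110  (sole → essential)
Essential prime implicants: 00-100, 001111, 1--011, 1-0101, 101000, 110--1, 111110

7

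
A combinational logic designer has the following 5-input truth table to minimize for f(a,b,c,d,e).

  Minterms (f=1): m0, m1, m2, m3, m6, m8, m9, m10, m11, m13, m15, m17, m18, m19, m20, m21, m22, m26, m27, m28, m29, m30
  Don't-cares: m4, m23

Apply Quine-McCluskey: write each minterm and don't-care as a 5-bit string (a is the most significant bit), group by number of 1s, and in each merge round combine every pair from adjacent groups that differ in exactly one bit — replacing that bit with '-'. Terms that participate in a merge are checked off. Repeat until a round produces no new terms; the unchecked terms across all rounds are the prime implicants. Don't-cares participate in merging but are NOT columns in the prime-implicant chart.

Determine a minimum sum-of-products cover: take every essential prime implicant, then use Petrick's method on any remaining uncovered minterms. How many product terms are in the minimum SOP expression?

Round 0: 00000✓ 00001✓ 00010✓ 00011✓ 00100✓ 00110✓ 01000✓ 01001✓ 01010✓ 01011✓ 01101✓ 01111✓ 10001✓ 10010✓ 10011✓ 10100✓ 10101✓ 10110✓ 10111✓ 11010✓ 11011✓ 11100✓ 11101✓ 11110✓
Round 1: -0001✓ -0010✓ -0011✓ -0100✓ -0110✓ -1010✓ -1011✓ -1101 0-000✓ 0-001✓ 0-010✓ 0-011✓ 00-00✓ 00-10✓ 000-0✓ 000-1✓ 0000-✓ 0001-✓ 001-0✓ 01-01✓ 01-11✓ 010-0✓ 010-1✓ 0100-✓ 0101-✓ 011-1✓ 1-010✓ 1-011✓ 1-100✓ 1-101✓ 1-110✓ 10-01✓ 10-10✓ 10-11✓ 100-1✓ 1001-✓ 101-0✓ 101-1✓ 1010-✓ 1011-✓ 11-10✓ 1101-✓ 111-0✓ 1110-✓
Round 2: --010✓ --011✓ -0-10 -00-1 -001-✓ -01-0 -101-✓ 0-0-0✓ 0-0-1✓ 0-00-✓ 0-01-✓ 00--0 000--✓ 01--1 010--✓ 1--10 1-01-✓ 1-1-0 1-10- 10--1 10-1- 101--
Round 3: --01- 0-0--
PIs = {--01-, -0-10, -00-1, -01-0, -1101, 0-0--, 00--0, 01--1, 1--10, 1-1-0, 1-10-, 10--1, 10-1-, 101--}
Coverage chart:
  m0: 0-0--,00--0
  m1: -00-1,0-0--
  m2: --01-,-0-10,0-0--,00--0
  m3: --01-,-00-1,0-0--
  m6: -0-10,-01-0,00--0
  m8: 0-0-- ←essential
  m9: 0-0--,01--1
  m10: --01-,0-0--
  m11: --01-,0-0--,01--1
  m13: -1101,01--1
  m15: 01--1 ←essential
  m17: -00-1,10--1
  m18: --01-,-0-10,1--10,10-1-
  m19: --01-,-00-1,10--1,10-1-
  m20: -01-0,1-1-0,1-10-,101--
  m21: 1-10-,10--1,101--
  m22: -0-10,-01-0,1--10,1-1-0,10-1-,101--
  m26: --01-,1--10
  m27: --01- ←essential
  m28: 1-1-0,1-10-
  m29: -1101,1-10-
  m30: 1--10,1-1-0
Essential: --01-, 0-0--, 01--1
Petrick residual → -0-10, -00-1, 1--10, 1-10-
Min cover (7 terms): c'd + b'de' + b'c'e + a'c' + a'be + ade' + acd'

7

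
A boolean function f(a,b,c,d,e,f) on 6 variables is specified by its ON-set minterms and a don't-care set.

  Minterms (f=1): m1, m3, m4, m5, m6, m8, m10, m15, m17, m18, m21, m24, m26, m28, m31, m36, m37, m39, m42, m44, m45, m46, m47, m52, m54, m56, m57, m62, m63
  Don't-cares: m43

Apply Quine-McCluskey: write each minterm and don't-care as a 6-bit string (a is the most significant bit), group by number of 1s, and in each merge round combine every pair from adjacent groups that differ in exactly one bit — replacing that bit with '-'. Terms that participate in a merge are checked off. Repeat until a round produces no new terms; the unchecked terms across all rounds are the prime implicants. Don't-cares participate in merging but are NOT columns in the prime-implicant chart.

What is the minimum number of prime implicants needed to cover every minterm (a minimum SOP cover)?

size-2^0 implicants → 000001(✓)  000011(✓)  000100(✓)  000101(✓)  000110(✓)  001000(✓)  001010(✓)  001111(✓)  010001(✓)  010010(✓)  010101(✓)  011000(✓)  011010(✓)  011100(✓)  011111(✓)  100100(✓)  100101(✓)  100111(✓)  101010(✓)  101011(✓)  101100(✓)  101101(✓)  101110(✓)  101111(✓)  110100(✓)  110110(✓)  111000(✓)  111001(✓)  111110(✓)  111111(✓)
size-2^1 implicants → -00100(✓)  -00101(✓)  -01010  -01111(✓)  -11000  -11111(✓)  0-0001(✓)  0-0101(✓)  0-1000(✓)  0-1010(✓)  0-1111(✓)  000-01(✓)  0000-1  0001-0  00010-(✓)  0010-0(✓)  01-010  010-01(✓)  011-00  0110-0(✓)  1-0100  1-1110(✓)  1-1111(✓)  10-100(✓)  10-101(✓)  10-111(✓)  1001-1(✓)  10010-(✓)  101-10(✓)  101-11(✓)  10101-(✓)  1011-0(✓)  1011-1(✓)  10110-(✓)  10111-(✓)  11-110  1101-0  11100-  11111-(✓)
size-2^2 implicants → --1111  -0010-  0-0-01  0-10-0  1-111-  10-1-1  10-10-  101-1-  1011--
Unchecked terms (primes): --1111, -0010-, -01010, -11000, 0-0-01, 0-10-0, 0000-1, 0001-0, 01-010, 011-00, 1-0100, 1-111-, 10-1-1, 10-10-, 101-1-, 1011--, 11-110, 1101-0, 11100-
Minterm coverage:
  m1 ⊆ 0-0-01,0000-1
  m3 ⊆ 0000-1 [E]
  m4 ⊆ -0010-,0001-0
  m5 ⊆ -0010-,0-0-01
  m6 ⊆ 0001-0 [E]
  m8 ⊆ 0-10-0 [E]
  m10 ⊆ -01010,0-10-0
  m15 ⊆ --1111 [E]
  m17 ⊆ 0-0-01 [E]
  m18 ⊆ 01-010 [E]
  m21 ⊆ 0-0-01 [E]
  m24 ⊆ -11000,0-10-0,011-00
  m26 ⊆ 0-10-0,01-010
  m28 ⊆ 011-00 [E]
  m31 ⊆ --1111 [E]
  m36 ⊆ -0010-,1-0100,10-10-
  m37 ⊆ -0010-,10-1-1,10-10-
  m39 ⊆ 10-1-1 [E]
  m42 ⊆ -01010,101-1-
  m44 ⊆ 10-10-,1011--
  m45 ⊆ 10-1-1,10-10-,1011--
  m46 ⊆ 1-111-,101-1-,1011--
  m47 ⊆ --1111,1-111-,10-1-1,101-1-,1011--
  m52 ⊆ 1-0100,1101-0
  m54 ⊆ 11-110,1101-0
  m56 ⊆ -11000,11100-
  m57 ⊆ 11100- [E]
  m62 ⊆ 1-111-,11-110
  m63 ⊆ --1111,1-111-
E = {--1111, 0-0-01, 0-10-0, 0000-1, 0001-0, 01-010, 011-00, 10-1-1, 11100-}
Petrick residual → -01010, 1-0100, 1011--, 11-110
Cover = cdef + b'cd'ef' + a'c'e'f + a'cd'f' + a'b'c'd'f + a'b'c'df' + a'bd'ef' + a'bce'f' + ac'de'f' + ab'df + ab'cd + abdef' + abcd'e'  |cover|=13

13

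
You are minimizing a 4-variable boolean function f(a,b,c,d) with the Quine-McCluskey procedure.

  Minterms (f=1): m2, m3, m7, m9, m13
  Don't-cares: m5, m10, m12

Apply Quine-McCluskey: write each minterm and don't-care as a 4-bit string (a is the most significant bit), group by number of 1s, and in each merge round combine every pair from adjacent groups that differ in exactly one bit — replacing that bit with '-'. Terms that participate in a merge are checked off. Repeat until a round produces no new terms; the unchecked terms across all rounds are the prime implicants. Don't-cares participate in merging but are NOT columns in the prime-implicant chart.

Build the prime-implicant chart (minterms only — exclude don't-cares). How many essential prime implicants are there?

1

size-2^0 implicants → 0010(✓)  0011(✓)  0101(✓)  0111(✓)  1001(✓)  1010(✓)  1100(✓)  1101(✓)
size-2^1 implicants → -010  -101  0-11  001-  01-1  1-01  110-
Unchecked terms (primes): -010, -101, 0-11, 001-, 01-1, 1-01, 110-
Minterm coverage:
  m2 ⊆ -010,001-
  m3 ⊆ 0-11,001-
  m7 ⊆ 0-11,01-1
  m9 ⊆ 1-01 [E]
  m13 ⊆ -101,1-01,110-
E = {1-01}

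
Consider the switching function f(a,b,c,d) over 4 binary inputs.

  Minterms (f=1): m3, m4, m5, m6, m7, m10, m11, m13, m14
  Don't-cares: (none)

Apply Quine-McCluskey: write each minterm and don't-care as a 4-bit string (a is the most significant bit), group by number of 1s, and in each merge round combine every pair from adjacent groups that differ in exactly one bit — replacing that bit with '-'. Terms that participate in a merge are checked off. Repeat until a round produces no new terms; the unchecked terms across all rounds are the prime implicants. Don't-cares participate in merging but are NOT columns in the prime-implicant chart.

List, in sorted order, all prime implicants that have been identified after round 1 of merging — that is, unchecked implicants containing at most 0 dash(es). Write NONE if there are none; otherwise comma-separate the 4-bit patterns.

[col 0] 0011*, 0100*, 0101*, 0110*, 0111*, 1010*, 1011*, 1101*, 1110*
[col 1] -011, -101, -110, 0-11, 01-0*, 01-1*, 010-*, 011-*, 1-10, 101-
[col 2] 01--
Prime implicants: -011, -101, -110, 0-11, 01--, 1-10, 101-

NONE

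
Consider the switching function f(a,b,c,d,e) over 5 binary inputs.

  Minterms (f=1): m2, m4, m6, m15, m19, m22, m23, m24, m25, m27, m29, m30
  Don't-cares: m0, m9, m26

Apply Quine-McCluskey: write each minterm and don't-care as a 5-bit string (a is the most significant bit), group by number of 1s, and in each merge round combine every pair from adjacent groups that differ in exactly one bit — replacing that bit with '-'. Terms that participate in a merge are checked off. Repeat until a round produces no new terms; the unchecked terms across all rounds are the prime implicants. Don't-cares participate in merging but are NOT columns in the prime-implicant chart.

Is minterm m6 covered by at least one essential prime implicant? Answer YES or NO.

YES

[col 0] 00000*, 00010*, 00100*, 00110*, 01001*, 01111, 10011*, 10110*, 10111*, 11000*, 11001*, 11010*, 11011*, 11101*, 11110*
[col 1] -0110, -1001, 00-00*, 00-10*, 000-0*, 001-0*, 1-011, 1-110, 10-11, 1011-, 11-01, 11-10, 110-0*, 110-1*, 1100-*, 1101-*
[col 2] 00--0, 110--
Prime implicants: -0110, -1001, 00--0, 01111, 1-011, 1-110, 10-11, 1011-, 11-01, 11-10, 110--
PI chart (minterm → PIs covering it):
  2 | 00--0  (sole → essential)
  4 | 00--0  (sole → essential)
  6 | -0110,00--0
  15 | 01111  (sole → essential)
  19 | 1-011,10-11
  22 | -0110,1-110,1011-
  23 | 10-11,1011-
  24 | 110--  (sole → essential)
  25 | -1001,11-01,110--
  27 | 1-011,110--
  29 | 11-01  (sole → essential)
  30 | 1-110,11-10
Essential prime implicants: 00--0, 01111, 11-01, 110--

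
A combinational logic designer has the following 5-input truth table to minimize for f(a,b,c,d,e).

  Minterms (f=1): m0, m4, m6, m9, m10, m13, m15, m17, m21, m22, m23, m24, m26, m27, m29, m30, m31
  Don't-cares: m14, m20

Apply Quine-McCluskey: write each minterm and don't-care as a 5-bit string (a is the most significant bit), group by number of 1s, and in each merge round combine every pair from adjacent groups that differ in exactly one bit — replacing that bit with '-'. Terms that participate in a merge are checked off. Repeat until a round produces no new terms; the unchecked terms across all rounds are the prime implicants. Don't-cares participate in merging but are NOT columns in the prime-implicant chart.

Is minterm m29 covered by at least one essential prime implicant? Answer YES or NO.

Round 0: 00000✓ 00100✓ 00110✓ 01001✓ 01010✓ 01101✓ 01110✓ 01111✓ 10001✓ 10100✓ 10101✓ 10110✓ 10111✓ 11000✓ 11010✓ 11011✓ 11101✓ 11110✓ 11111✓
Round 1: -0100✓ -0110✓ -1010✓ -1101✓ -1110✓ -1111✓ 0-110✓ 00-00 001-0✓ 01-01 01-10✓ 011-1✓ 0111-✓ 1-101✓ 1-110✓ 1-111✓ 10-01 101-0✓ 101-1✓ 1010-✓ 1011-✓ 11-10✓ 11-11✓ 110-0 1101-✓ 111-1✓ 1111-✓
Round 2: --110 -01-0 -1-10 -11-1 -111- 1-1-1 1-11- 101-- 11-1-
PIs = {--110, -01-0, -1-10, -11-1, -111-, 00-00, 01-01, 1-1-1, 1-11-, 10-01, 101--, 11-1-, 110-0}
Coverage chart:
  m0: 00-00 ←essential
  m4: -01-0,00-00
  m6: --110,-01-0
  m9: 01-01 ←essential
  m10: -1-10 ←essential
  m13: -11-1,01-01
  m15: -11-1,-111-
  m17: 10-01 ←essential
  m21: 1-1-1,10-01,101--
  m22: --110,-01-0,1-11-,101--
  m23: 1-1-1,1-11-,101--
  m24: 110-0 ←essential
  m26: -1-10,11-1-,110-0
  m27: 11-1- ←essential
  m29: -11-1,1-1-1
  m30: --110,-1-10,-111-,1-11-,11-1-
  m31: -11-1,-111-,1-1-1,1-11-,11-1-
Essential: -1-10, 00-00, 01-01, 10-01, 11-1-, 110-0

NO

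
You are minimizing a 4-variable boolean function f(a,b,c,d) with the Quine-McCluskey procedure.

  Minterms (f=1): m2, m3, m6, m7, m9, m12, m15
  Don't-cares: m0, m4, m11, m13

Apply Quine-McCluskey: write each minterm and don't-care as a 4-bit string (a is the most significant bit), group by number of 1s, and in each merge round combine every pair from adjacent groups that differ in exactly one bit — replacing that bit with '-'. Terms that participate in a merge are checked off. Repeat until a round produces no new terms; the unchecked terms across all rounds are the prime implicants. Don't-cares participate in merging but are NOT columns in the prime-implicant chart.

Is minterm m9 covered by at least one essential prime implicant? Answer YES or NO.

[col 0] 0000*, 0010*, 0011*, 0100*, 0110*, 0111*, 1001*, 1011*, 1100*, 1101*, 1111*
[col 1] -011*, -100, -111*, 0-00*, 0-10*, 0-11*, 00-0*, 001-*, 01-0*, 011-*, 1-01*, 1-11*, 10-1*, 11-1*, 110-
[col 2] --11, 0--0, 0-1-, 1--1
Prime implicants: --11, -100, 0--0, 0-1-, 1--1, 110-
PI chart (minterm → PIs covering it):
  2 | 0--0,0-1-
  3 | --11,0-1-
  6 | 0--0,0-1-
  7 | --11,0-1-
  9 | 1--1  (sole → essential)
  12 | -100,110-
  15 | --11,1--1
Essential prime implicants: 1--1

YES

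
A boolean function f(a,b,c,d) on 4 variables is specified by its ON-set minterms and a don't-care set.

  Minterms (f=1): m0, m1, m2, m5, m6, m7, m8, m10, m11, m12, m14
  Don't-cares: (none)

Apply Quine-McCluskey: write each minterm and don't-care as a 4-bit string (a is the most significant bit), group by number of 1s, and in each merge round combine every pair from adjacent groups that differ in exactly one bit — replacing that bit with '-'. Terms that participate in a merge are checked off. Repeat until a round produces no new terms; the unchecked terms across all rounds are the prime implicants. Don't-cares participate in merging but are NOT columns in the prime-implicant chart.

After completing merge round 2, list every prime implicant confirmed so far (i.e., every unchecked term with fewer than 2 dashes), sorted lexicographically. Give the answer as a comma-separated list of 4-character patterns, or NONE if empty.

0-01, 000-, 01-1, 011-, 101-

Round 0: 0000✓ 0001✓ 0010✓ 0101✓ 0110✓ 0111✓ 1000✓ 1010✓ 1011✓ 1100✓ 1110✓
Round 1: -000✓ -010✓ -110✓ 0-01 0-10✓ 00-0✓ 000- 01-1 011- 1-00✓ 1-10✓ 10-0✓ 101- 11-0✓
Round 2: --10 -0-0 1--0
PIs = {--10, -0-0, 0-01, 000-, 01-1, 011-, 1--0, 101-}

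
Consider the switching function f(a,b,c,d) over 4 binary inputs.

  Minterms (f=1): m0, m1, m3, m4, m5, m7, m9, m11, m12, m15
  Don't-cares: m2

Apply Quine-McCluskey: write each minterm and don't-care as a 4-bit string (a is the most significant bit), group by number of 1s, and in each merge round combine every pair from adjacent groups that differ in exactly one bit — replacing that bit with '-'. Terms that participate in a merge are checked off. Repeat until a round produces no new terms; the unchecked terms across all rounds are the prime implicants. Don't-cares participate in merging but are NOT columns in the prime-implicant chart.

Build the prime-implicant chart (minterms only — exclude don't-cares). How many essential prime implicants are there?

size-2^0 implicants → 0000(✓)  0001(✓)  0010(✓)  0011(✓)  0100(✓)  0101(✓)  0111(✓)  1001(✓)  1011(✓)  1100(✓)  1111(✓)
size-2^1 implicants → -001(✓)  -011(✓)  -100  -111(✓)  0-00(✓)  0-01(✓)  0-11(✓)  00-0(✓)  00-1(✓)  000-(✓)  001-(✓)  01-1(✓)  010-(✓)  1-11(✓)  10-1(✓)
size-2^2 implicants → --11  -0-1  0--1  0-0-  00--
Unchecked terms (primes): --11, -0-1, -100, 0--1, 0-0-, 00--
Minterm coverage:
  m0 ⊆ 0-0-,00--
  m1 ⊆ -0-1,0--1,0-0-,00--
  m3 ⊆ --11,-0-1,0--1,00--
  m4 ⊆ -100,0-0-
  m5 ⊆ 0--1,0-0-
  m7 ⊆ --11,0--1
  m9 ⊆ -0-1 [E]
  m11 ⊆ --11,-0-1
  m12 ⊆ -100 [E]
  m15 ⊆ --11 [E]
E = {--11, -0-1, -100}

3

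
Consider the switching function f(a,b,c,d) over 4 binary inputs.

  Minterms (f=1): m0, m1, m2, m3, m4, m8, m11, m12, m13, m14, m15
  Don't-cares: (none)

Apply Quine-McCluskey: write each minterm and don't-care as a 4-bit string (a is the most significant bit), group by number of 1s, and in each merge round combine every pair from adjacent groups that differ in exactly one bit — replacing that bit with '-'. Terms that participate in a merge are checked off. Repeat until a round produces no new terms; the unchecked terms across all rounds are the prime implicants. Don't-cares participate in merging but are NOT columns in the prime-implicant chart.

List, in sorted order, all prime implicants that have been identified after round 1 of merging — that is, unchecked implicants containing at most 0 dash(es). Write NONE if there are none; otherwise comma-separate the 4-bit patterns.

size-2^0 implicants → 0000(✓)  0001(✓)  0010(✓)  0011(✓)  0100(✓)  1000(✓)  1011(✓)  1100(✓)  1101(✓)  1110(✓)  1111(✓)
size-2^1 implicants → -000(✓)  -011  -100(✓)  0-00(✓)  00-0(✓)  00-1(✓)  000-(✓)  001-(✓)  1-00(✓)  1-11  11-0(✓)  11-1(✓)  110-(✓)  111-(✓)
size-2^2 implicants → --00  00--  11--
Unchecked terms (primes): --00, -011, 00--, 1-11, 11--

NONE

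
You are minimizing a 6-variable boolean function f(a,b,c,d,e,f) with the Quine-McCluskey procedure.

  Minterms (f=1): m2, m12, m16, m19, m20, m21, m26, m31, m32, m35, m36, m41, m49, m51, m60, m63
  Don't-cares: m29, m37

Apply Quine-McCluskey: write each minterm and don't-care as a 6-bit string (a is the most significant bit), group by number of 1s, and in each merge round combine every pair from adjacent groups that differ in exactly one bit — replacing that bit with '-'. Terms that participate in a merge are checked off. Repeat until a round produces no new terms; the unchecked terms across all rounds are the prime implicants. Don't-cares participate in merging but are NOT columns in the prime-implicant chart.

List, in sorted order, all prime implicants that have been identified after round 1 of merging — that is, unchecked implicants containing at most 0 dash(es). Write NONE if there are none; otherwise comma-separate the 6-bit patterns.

Round 0: 000010 001100 010000✓ 010011✓ 010100✓ 010101✓ 011010 011101✓ 011111✓ 100000✓ 100011✓ 100100✓ 100101✓ 101001 110001✓ 110011✓ 111100 111111✓
Round 1: -10011 -11111 01-101 010-00 01010- 0111-1 1-0011 100-00 10010- 1100-1
PIs = {-10011, -11111, 000010, 001100, 01-101, 010-00, 01010-, 011010, 0111-1, 1-0011, 100-00, 10010-, 101001, 1100-1, 111100}

000010, 001100, 011010, 101001, 111100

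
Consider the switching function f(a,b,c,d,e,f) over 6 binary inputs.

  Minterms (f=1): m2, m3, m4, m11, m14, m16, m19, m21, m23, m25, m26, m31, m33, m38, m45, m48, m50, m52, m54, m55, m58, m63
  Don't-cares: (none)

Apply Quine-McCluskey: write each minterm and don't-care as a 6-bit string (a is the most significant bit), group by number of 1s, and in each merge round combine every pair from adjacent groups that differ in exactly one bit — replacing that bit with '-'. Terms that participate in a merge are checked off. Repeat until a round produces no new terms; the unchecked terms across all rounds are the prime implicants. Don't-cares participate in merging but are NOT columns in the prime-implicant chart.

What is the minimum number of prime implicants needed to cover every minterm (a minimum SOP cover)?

size-2^0 implicants → 000010(✓)  000011(✓)  000100  001011(✓)  001110  010000(✓)  010011(✓)  010101(✓)  010111(✓)  011001  011010(✓)  011111(✓)  100001  100110(✓)  101101  110000(✓)  110010(✓)  110100(✓)  110110(✓)  110111(✓)  111010(✓)  111111(✓)
size-2^1 implicants → -10000  -10111(✓)  -11010  -11111(✓)  0-0011  00-011  00001-  01-111(✓)  010-11  0101-1  1-0110  11-010  11-111(✓)  110-00(✓)  110-10(✓)  1100-0(✓)  1101-0(✓)  11011-
size-2^2 implicants → -1-111  110--0
Unchecked terms (primes): -1-111, -10000, -11010, 0-0011, 00-011, 00001-, 000100, 001110, 010-11, 0101-1, 011001, 1-0110, 100001, 101101, 11-010, 110--0, 11011-
Minterm coverage:
  m2 ⊆ 00001- [E]
  m3 ⊆ 0-0011,00-011,00001-
  m4 ⊆ 000100 [E]
  m11 ⊆ 00-011 [E]
  m14 ⊆ 001110 [E]
  m16 ⊆ -10000 [E]
  m19 ⊆ 0-0011,010-11
  m21 ⊆ 0101-1 [E]
  m23 ⊆ -1-111,010-11,0101-1
  m25 ⊆ 011001 [E]
  m26 ⊆ -11010 [E]
  m31 ⊆ -1-111 [E]
  m33 ⊆ 100001 [E]
  m38 ⊆ 1-0110 [E]
  m45 ⊆ 101101 [E]
  m48 ⊆ -10000,110--0
  m50 ⊆ 11-010,110--0
  m52 ⊆ 110--0 [E]
  m54 ⊆ 1-0110,110--0,11011-
  m55 ⊆ -1-111,11011-
  m58 ⊆ -11010,11-010
  m63 ⊆ -1-111 [E]
E = {-1-111, -10000, -11010, 00-011, 00001-, 000100, 001110, 0101-1, 011001, 1-0110, 100001, 101101, 110--0}
Petrick residual → 0-0011
Cover = bdef + bc'd'e'f' + bcd'ef' + a'c'd'ef + a'b'd'ef + a'b'c'd'e + a'b'c'de'f' + a'b'cdef' + a'bc'df + a'bcd'e'f + ac'def' + ab'c'd'e'f + ab'cde'f + abc'f'  |cover|=14

14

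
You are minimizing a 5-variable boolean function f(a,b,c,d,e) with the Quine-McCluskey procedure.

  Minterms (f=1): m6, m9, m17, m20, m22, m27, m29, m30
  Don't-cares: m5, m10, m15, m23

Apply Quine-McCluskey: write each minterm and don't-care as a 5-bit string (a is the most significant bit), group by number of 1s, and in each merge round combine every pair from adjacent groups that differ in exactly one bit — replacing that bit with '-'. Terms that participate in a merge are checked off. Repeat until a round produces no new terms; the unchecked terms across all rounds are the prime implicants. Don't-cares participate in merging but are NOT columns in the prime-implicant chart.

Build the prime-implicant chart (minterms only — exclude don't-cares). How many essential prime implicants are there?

7

size-2^0 implicants → 00101  00110(✓)  01001  01010  01111  10001  10100(✓)  10110(✓)  10111(✓)  11011  11101  11110(✓)
size-2^1 implicants → -0110  1-110  101-0  1011-
Unchecked terms (primes): -0110, 00101, 01001, 01010, 01111, 1-110, 10001, 101-0, 1011-, 11011, 11101
Minterm coverage:
  m6 ⊆ -0110 [E]
  m9 ⊆ 01001 [E]
  m17 ⊆ 10001 [E]
  m20 ⊆ 101-0 [E]
  m22 ⊆ -0110,1-110,101-0,1011-
  m27 ⊆ 11011 [E]
  m29 ⊆ 11101 [E]
  m30 ⊆ 1-110 [E]
E = {-0110, 01001, 1-110, 10001, 101-0, 11011, 11101}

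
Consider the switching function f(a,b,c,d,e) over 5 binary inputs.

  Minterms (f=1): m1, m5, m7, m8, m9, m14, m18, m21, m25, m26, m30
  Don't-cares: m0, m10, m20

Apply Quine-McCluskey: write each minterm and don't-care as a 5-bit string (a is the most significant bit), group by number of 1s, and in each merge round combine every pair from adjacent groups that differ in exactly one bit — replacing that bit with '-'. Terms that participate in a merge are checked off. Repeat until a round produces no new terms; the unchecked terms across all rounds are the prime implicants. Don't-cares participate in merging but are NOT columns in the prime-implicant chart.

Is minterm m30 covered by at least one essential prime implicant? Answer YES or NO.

[col 0] 00000*, 00001*, 00101*, 00111*, 01000*, 01001*, 01010*, 01110*, 10010*, 10100*, 10101*, 11001*, 11010*, 11110*
[col 1] -0101, -1001, -1010*, -1110*, 0-000*, 0-001*, 00-01, 0000-*, 001-1, 01-10*, 010-0, 0100-*, 1-010, 1010-, 11-10*
[col 2] -1-10, 0-00-
Prime implicants: -0101, -1-10, -1001, 0-00-, 00-01, 001-1, 010-0, 1-010, 1010-
PI chart (minterm → PIs covering it):
  1 | 0-00-,00-01
  5 | -0101,00-01,001-1
  7 | 001-1  (sole → essential)
  8 | 0-00-,010-0
  9 | -1001,0-00-
  14 | -1-10  (sole → essential)
  18 | 1-010  (sole → essential)
  21 | -0101,1010-
  25 | -1001  (sole → essential)
  26 | -1-10,1-010
  30 | -1-10  (sole → essential)
Essential prime implicants: -1-10, -1001, 001-1, 1-010

YES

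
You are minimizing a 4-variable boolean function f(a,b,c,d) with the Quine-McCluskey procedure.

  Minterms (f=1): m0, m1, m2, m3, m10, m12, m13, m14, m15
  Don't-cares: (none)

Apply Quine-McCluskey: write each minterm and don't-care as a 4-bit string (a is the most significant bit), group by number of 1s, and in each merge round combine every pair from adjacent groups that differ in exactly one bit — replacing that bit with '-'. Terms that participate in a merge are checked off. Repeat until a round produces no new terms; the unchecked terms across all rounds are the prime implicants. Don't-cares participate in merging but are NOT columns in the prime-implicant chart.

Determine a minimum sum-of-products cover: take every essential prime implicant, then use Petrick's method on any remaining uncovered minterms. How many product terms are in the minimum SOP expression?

3

[col 0] 0000*, 0001*, 0010*, 0011*, 1010*, 1100*, 1101*, 1110*, 1111*
[col 1] -010, 00-0*, 00-1*, 000-*, 001-*, 1-10, 11-0*, 11-1*, 110-*, 111-*
[col 2] 00--, 11--
Prime implicants: -010, 00--, 1-10, 11--
PI chart (minterm → PIs covering it):
  0 | 00--  (sole → essential)
  1 | 00--  (sole → essential)
  2 | -010,00--
  3 | 00--  (sole → essential)
  10 | -010,1-10
  12 | 11--  (sole → essential)
  13 | 11--  (sole → essential)
  14 | 1-10,11--
  15 | 11--  (sole → essential)
Essential prime implicants: 00--, 11--
Petrick residual → -010
Minimum SOP uses 3 PIs: b'cd' + a'b' + ab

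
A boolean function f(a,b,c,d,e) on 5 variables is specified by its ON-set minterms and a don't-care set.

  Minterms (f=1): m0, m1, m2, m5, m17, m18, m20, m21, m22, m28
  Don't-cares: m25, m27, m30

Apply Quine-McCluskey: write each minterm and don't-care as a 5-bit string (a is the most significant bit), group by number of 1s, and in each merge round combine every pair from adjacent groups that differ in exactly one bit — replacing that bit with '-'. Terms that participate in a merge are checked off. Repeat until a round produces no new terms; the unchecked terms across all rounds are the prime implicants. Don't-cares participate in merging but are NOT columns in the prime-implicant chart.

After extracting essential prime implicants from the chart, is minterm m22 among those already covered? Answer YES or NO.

[col 0] 00000*, 00001*, 00010*, 00101*, 10001*, 10010*, 10100*, 10101*, 10110*, 11001*, 11011*, 11100*, 11110*
[col 1] -0001*, -0010, -0101*, 00-01*, 000-0, 0000-, 1-001, 1-100*, 1-110*, 10-01*, 10-10, 101-0*, 1010-, 110-1, 111-0*
[col 2] -0-01, 1-1-0
Prime implicants: -0-01, -0010, 000-0, 0000-, 1-001, 1-1-0, 10-10, 1010-, 110-1
PI chart (minterm → PIs covering it):
  0 | 000-0,0000-
  1 | -0-01,0000-
  2 | -0010,000-0
  5 | -0-01  (sole → essential)
  17 | -0-01,1-001
  18 | -0010,10-10
  20 | 1-1-0,1010-
  21 | -0-01,1010-
  22 | 1-1-0,10-10
  28 | 1-1-0  (sole → essential)
Essential prime implicants: -0-01, 1-1-0

YES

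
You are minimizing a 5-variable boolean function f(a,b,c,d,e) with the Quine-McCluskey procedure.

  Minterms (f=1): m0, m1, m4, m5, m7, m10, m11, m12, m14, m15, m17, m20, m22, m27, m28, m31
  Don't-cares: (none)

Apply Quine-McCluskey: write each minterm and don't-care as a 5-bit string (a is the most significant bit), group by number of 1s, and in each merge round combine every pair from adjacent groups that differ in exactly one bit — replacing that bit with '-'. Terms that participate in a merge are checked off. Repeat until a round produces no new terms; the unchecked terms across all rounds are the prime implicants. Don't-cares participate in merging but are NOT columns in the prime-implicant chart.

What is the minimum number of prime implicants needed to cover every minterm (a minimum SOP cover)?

7

Round 0: 00000✓ 00001✓ 00100✓ 00101✓ 00111✓ 01010✓ 01011✓ 01100✓ 01110✓ 01111✓ 10001✓ 10100✓ 10110✓ 11011✓ 11100✓ 11111✓
Round 1: -0001 -0100✓ -1011✓ -1100✓ -1111✓ 0-100✓ 0-111 00-00✓ 00-01✓ 0000-✓ 001-1 0010-✓ 01-10✓ 01-11✓ 0101-✓ 011-0 0111-✓ 1-100✓ 101-0 11-11✓
Round 2: --100 -1-11 00-0- 01-1-
PIs = {--100, -0001, -1-11, 0-111, 00-0-, 001-1, 01-1-, 011-0, 101-0}
Coverage chart:
  m0: 00-0- ←essential
  m1: -0001,00-0-
  m4: --100,00-0-
  m5: 00-0-,001-1
  m7: 0-111,001-1
  m10: 01-1- ←essential
  m11: -1-11,01-1-
  m12: --100,011-0
  m14: 01-1-,011-0
  m15: -1-11,0-111,01-1-
  m17: -0001 ←essential
  m20: --100,101-0
  m22: 101-0 ←essential
  m27: -1-11 ←essential
  m28: --100 ←essential
  m31: -1-11 ←essential
Essential: --100, -0001, -1-11, 00-0-, 01-1-, 101-0
Petrick residual → 0-111
Min cover (7 terms): cd'e' + b'c'd'e + bde + a'cde + a'b'd' + a'bd + ab'ce'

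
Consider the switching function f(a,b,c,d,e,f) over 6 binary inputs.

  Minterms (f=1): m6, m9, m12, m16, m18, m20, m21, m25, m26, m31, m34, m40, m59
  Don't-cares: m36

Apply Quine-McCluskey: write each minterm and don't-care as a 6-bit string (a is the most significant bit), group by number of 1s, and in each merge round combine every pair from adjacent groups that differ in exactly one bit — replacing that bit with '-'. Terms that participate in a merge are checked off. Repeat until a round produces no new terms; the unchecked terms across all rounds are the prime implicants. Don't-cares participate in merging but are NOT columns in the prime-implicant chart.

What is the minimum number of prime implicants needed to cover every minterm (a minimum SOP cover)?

[col 0] 000110, 001001*, 001100, 010000*, 010010*, 010100*, 010101*, 011001*, 011010*, 011111, 100010, 100100, 101000, 111011
[col 1] 0-1001, 01-010, 010-00, 0100-0, 01010-
Prime implicants: 0-1001, 000110, 001100, 01-010, 010-00, 0100-0, 01010-, 011111, 100010, 100100, 101000, 111011
PI chart (minterm → PIs covering it):
  6 | 000110  (sole → essential)
  9 | 0-1001  (sole → essential)
  12 | 001100  (sole → essential)
  16 | 010-00,0100-0
  18 | 01-010,0100-0
  20 | 010-00,01010-
  21 | 01010-  (sole → essential)
  25 | 0-1001  (sole → essential)
  26 | 01-010  (sole → essential)
  31 | 011111  (sole → essential)
  34 | 100010  (sole → essential)
  40 | 101000  (sole → essential)
  59 | 111011  (sole → essential)
Essential prime implicants: 0-1001, 000110, 001100, 01-010, 01010-, 011111, 100010, 101000, 111011
Petrick residual → 010-00
Minimum SOP uses 10 PIs: a'cd'e'f + a'b'c'def' + a'b'cde'f' + a'bd'ef' + a'bc'e'f' + a'bc'de' + a'bcdef + ab'c'd'ef' + ab'cd'e'f' + abcd'ef

10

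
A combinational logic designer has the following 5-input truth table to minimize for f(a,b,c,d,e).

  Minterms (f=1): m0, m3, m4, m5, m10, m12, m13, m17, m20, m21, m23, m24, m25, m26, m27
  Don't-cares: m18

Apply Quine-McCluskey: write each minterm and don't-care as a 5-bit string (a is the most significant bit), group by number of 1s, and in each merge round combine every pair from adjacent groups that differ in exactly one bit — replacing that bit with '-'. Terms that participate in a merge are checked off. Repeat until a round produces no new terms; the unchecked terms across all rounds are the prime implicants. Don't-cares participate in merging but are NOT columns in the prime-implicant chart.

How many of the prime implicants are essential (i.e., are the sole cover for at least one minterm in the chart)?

size-2^0 implicants → 00000(✓)  00011  00100(✓)  00101(✓)  01010(✓)  01100(✓)  01101(✓)  10001(✓)  10010(✓)  10100(✓)  10101(✓)  10111(✓)  11000(✓)  11001(✓)  11010(✓)  11011(✓)
size-2^1 implicants → -0100(✓)  -0101(✓)  -1010  0-100(✓)  0-101(✓)  00-00  0010-(✓)  0110-(✓)  1-001  1-010  10-01  101-1  1010-(✓)  110-0(✓)  110-1(✓)  1100-(✓)  1101-(✓)
size-2^2 implicants → -010-  0-10-  110--
Unchecked terms (primes): -010-, -1010, 0-10-, 00-00, 00011, 1-001, 1-010, 10-01, 101-1, 110--
Minterm coverage:
  m0 ⊆ 00-00 [E]
  m3 ⊆ 00011 [E]
  m4 ⊆ -010-,0-10-,00-00
  m5 ⊆ -010-,0-10-
  m10 ⊆ -1010 [E]
  m12 ⊆ 0-10- [E]
  m13 ⊆ 0-10- [E]
  m17 ⊆ 1-001,10-01
  m20 ⊆ -010- [E]
  m21 ⊆ -010-,10-01,101-1
  m23 ⊆ 101-1 [E]
  m24 ⊆ 110-- [E]
  m25 ⊆ 1-001,110--
  m26 ⊆ -1010,1-010,110--
  m27 ⊆ 110-- [E]
E = {-010-, -1010, 0-10-, 00-00, 00011, 101-1, 110--}

7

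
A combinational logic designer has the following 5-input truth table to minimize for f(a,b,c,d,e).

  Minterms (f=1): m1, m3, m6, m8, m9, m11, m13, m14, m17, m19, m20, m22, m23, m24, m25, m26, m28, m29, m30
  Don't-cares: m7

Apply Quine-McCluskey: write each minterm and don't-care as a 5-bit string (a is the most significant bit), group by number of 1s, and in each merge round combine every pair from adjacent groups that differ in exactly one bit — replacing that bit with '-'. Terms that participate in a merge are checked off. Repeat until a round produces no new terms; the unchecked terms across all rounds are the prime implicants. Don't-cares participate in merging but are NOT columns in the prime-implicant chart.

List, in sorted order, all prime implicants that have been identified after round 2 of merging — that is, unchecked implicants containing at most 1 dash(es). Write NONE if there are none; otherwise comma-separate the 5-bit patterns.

size-2^0 implicants → 00001(✓)  00011(✓)  00110(✓)  00111(✓)  01000(✓)  01001(✓)  01011(✓)  01101(✓)  01110(✓)  10001(✓)  10011(✓)  10100(✓)  10110(✓)  10111(✓)  11000(✓)  11001(✓)  11010(✓)  11100(✓)  11101(✓)  11110(✓)
size-2^1 implicants → -0001(✓)  -0011(✓)  -0110(✓)  -0111(✓)  -1000(✓)  -1001(✓)  -1101(✓)  -1110(✓)  0-001(✓)  0-011(✓)  0-110(✓)  00-11(✓)  000-1(✓)  0011-(✓)  01-01(✓)  010-1(✓)  0100-(✓)  1-001(✓)  1-100(✓)  1-110(✓)  10-11(✓)  100-1(✓)  101-0(✓)  1011-(✓)  11-00(✓)  11-01(✓)  11-10(✓)  110-0(✓)  1100-(✓)  111-0(✓)  1110-(✓)
size-2^2 implicants → --001  --110  -0-11  -00-1  -011-  -1-01  -100-  0-0-1  1-1-0  11--0  11-0-
Unchecked terms (primes): --001, --110, -0-11, -00-1, -011-, -1-01, -100-, 0-0-1, 1-1-0, 11--0, 11-0-

NONE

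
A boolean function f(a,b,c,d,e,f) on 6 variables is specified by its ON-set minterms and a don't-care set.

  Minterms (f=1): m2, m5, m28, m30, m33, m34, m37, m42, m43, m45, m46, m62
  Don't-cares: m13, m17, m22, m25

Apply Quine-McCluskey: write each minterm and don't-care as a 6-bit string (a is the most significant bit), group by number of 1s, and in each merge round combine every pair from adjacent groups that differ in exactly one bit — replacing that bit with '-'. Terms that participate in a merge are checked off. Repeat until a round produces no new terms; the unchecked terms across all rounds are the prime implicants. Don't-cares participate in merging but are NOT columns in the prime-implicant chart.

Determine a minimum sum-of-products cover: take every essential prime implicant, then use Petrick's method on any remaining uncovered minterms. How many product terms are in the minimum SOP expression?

[col 0] 000010*, 000101*, 001101*, 010001*, 010110*, 011001*, 011100*, 011110*, 100001*, 100010*, 100101*, 101010*, 101011*, 101101*, 101110*, 111110*
[col 1] -00010, -00101*, -01101*, -11110, 00-101*, 01-001, 01-110, 0111-0, 1-1110, 10-010, 10-101*, 100-01, 101-10, 10101-
[col 2] -0-101
Prime implicants: -0-101, -00010, -11110, 01-001, 01-110, 0111-0, 1-1110, 10-010, 100-01, 101-10, 10101-
PI chart (minterm → PIs covering it):
  2 | -00010  (sole → essential)
  5 | -0-101  (sole → essential)
  28 | 0111-0  (sole → essential)
  30 | -11110,01-110,0111-0
  33 | 100-01  (sole → essential)
  34 | -00010,10-010
  37 | -0-101,100-01
  42 | 10-010,101-10,10101-
  43 | 10101-  (sole → essential)
  45 | -0-101  (sole → essential)
  46 | 1-1110,101-10
  62 | -11110,1-1110
Essential prime implicants: -0-101, -00010, 0111-0, 100-01, 10101-
Petrick residual → 1-1110
Minimum SOP uses 6 PIs: b'de'f + b'c'd'ef' + a'bcdf' + acdef' + ab'c'e'f + ab'cd'e

6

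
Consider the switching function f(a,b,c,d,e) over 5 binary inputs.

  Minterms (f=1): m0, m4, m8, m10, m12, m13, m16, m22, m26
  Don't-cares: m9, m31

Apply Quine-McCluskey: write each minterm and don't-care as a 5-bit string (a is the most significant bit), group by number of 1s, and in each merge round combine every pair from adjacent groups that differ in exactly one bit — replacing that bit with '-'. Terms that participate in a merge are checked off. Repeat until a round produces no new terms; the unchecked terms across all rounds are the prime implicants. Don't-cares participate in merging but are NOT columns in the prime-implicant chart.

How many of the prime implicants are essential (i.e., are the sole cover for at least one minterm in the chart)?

[col 0] 00000*, 00100*, 01000*, 01001*, 01010*, 01100*, 01101*, 10000*, 10110, 11010*, 11111
[col 1] -0000, -1010, 0-000*, 0-100*, 00-00*, 01-00*, 01-01*, 010-0, 0100-*, 0110-*
[col 2] 0--00, 01-0-
Prime implicants: -0000, -1010, 0--00, 01-0-, 010-0, 10110, 11111
PI chart (minterm → PIs covering it):
  0 | -0000,0--00
  4 | 0--00  (sole → essential)
  8 | 0--00,01-0-,010-0
  10 | -1010,010-0
  12 | 0--00,01-0-
  13 | 01-0-  (sole → essential)
  16 | -0000  (sole → essential)
  22 | 10110  (sole → essential)
  26 | -1010  (sole → essential)
Essential prime implicants: -0000, -1010, 0--00, 01-0-, 10110

5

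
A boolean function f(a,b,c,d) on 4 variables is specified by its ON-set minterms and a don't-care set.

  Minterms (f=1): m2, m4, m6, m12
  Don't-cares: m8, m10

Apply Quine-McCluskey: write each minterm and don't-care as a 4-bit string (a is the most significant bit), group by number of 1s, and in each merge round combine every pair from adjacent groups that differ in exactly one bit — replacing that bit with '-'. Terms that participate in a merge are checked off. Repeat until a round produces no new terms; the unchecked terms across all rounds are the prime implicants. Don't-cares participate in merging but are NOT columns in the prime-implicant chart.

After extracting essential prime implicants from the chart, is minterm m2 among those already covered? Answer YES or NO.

NO

size-2^0 implicants → 0010(✓)  0100(✓)  0110(✓)  1000(✓)  1010(✓)  1100(✓)
size-2^1 implicants → -010  -100  0-10  01-0  1-00  10-0
Unchecked terms (primes): -010, -100, 0-10, 01-0, 1-00, 10-0
Minterm coverage:
  m2 ⊆ -010,0-10
  m4 ⊆ -100,01-0
  m6 ⊆ 0-10,01-0
  m12 ⊆ -100,1-00
(no essential prime implicants)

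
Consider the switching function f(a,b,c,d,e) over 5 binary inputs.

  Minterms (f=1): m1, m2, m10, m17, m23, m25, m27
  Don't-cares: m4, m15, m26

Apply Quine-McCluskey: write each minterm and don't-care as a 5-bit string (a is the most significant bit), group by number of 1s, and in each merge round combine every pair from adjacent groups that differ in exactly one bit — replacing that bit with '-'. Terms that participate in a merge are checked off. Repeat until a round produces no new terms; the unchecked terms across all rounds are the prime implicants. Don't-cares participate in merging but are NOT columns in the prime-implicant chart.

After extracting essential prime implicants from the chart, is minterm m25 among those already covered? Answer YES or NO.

[col 0] 00001*, 00010*, 00100, 01010*, 01111, 10001*, 10111, 11001*, 11010*, 11011*
[col 1] -0001, -1010, 0-010, 1-001, 110-1, 1101-
Prime implicants: -0001, -1010, 0-010, 00100, 01111, 1-001, 10111, 110-1, 1101-
PI chart (minterm → PIs covering it):
  1 | -0001  (sole → essential)
  2 | 0-010  (sole → essential)
  10 | -1010,0-010
  17 | -0001,1-001
  23 | 10111  (sole → essential)
  25 | 1-001,110-1
  27 | 110-1,1101-
Essential prime implicants: -0001, 0-010, 10111

NO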